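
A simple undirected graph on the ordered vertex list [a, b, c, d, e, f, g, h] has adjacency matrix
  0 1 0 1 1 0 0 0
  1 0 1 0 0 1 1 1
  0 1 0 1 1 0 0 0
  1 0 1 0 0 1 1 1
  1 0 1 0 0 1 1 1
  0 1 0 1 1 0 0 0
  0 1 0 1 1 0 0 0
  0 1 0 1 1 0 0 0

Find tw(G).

A width-3 tree decomposition is:
Bags: B1 = {b, d, e, h}  B2 = {b, d, e, f}  B3 = {a, b, d, e}  B4 = {b, c, d, e}  B5 = {b, d, e, g}
Tree: B1–B2, B2–B3, B3–B4, B4–B5
Every bag has size at most 4, so the width is 4 − 1 = 3 and tw(G) ≤ 3. For the lower bound: the 4 vertex sets {b,h}, {d,f}, {e}, {a} are disjoint, each induces a connected subgraph, and every pair is joined by at least one edge of G. Contracting each set to a single vertex therefore yields K_{4} as a minor, and since treewidth is minor-monotone, tw(G) ≥ tw(K_{4}) = 3. Combining the bounds, tw(G) = 3.

3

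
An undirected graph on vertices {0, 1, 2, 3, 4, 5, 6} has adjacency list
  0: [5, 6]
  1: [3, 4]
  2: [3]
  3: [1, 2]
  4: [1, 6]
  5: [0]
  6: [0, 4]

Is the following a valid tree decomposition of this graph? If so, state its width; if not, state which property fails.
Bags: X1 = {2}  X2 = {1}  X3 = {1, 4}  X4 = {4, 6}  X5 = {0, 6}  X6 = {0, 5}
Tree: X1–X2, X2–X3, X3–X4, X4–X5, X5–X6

No — vertex 3 appears in no bag.

A tree decomposition must satisfy three properties: every vertex lies in some bag; for every edge, both endpoints lie together in some bag; and for every vertex, the bags containing it form a connected subtree. Here vertex 3 appears in no bag, so the decomposition is invalid.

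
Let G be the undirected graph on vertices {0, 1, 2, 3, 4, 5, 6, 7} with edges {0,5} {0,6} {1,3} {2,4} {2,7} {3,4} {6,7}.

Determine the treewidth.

A width-1 tree decomposition is:
Bags: B1 = {1, 3}  B2 = {3, 4}  B3 = {2, 4}  B4 = {2, 7}  B5 = {6, 7}  B6 = {0, 6}  B7 = {0, 5}
Tree: B1–B2, B2–B3, B3–B4, B4–B5, B5–B6, B6–B7
Every bag has size at most 2, so the width is 2 − 1 = 1 and tw(G) ≤ 1. Any graph with an edge has treewidth ≥ 1, and G has the edge 1–3. Therefore the treewidth is 1.

1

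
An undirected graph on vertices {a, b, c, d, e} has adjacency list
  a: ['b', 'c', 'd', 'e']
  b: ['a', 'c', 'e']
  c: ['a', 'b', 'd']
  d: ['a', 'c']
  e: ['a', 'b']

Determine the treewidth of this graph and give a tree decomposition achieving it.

The largest bag has 3 vertices, giving width 2; this decomposition certifies tw(G) ≤ 2. On the other hand G contains the 3-clique {a, b, e}. A clique must lie in a single bag of any decomposition, so no decomposition can have width below 2. Hence tw(G) = 2 exactly.

Treewidth 2.
One such decomposition:
Bags: B1 = {a, b, c}  B2 = {a, c, d}  B3 = {a, b, e}
Tree: B1–B2, B1–B3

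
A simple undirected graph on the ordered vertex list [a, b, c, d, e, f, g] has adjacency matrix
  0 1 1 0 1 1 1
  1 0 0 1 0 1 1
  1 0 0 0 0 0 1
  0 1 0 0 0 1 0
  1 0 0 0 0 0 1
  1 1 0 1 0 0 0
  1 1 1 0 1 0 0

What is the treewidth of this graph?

A width-2 tree decomposition is:
Bags: B1 = {a, c, g}  B2 = {a, e, g}  B3 = {a, b, g}  B4 = {a, b, f}  B5 = {b, d, f}
Tree: B1–B2, B1–B3, B3–B4, B4–B5
The largest bag has 3 vertices, giving width 2; this decomposition certifies tw(G) ≤ 2. Conversely, {b, d, f} is a clique of size 3, and the vertices of any clique must share a bag in every tree decomposition; so some bag has ≥ 3 vertices and tw(G) ≥ 2. Hence tw(G) = 2 exactly.

2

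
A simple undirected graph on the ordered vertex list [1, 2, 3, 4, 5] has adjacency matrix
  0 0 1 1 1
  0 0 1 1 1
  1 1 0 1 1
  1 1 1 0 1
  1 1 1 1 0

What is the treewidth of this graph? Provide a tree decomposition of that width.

Every bag has size at most 4, so the width is 4 − 1 = 3 and tw(G) ≤ 3. For the lower bound, the 4 vertices {1, 3, 4, 5} are pairwise adjacent, and any tree decomposition puts a clique entirely inside one bag — forcing width ≥ 3. Combining the bounds, tw(G) = 3.

Treewidth 3.
One optimal decomposition is:
Bags: B1 = {2, 3, 4, 5}  B2 = {1, 3, 4, 5}
Tree: B1–B2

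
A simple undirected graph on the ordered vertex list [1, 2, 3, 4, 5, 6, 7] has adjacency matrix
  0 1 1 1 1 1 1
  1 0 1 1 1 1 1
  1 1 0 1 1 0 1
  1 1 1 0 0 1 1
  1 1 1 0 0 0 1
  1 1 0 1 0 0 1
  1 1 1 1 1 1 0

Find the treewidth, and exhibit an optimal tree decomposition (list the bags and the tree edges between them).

Treewidth 4.
One such decomposition:
Bags: B1 = {1, 2, 3, 4, 7}  B2 = {1, 2, 4, 6, 7}  B3 = {1, 2, 3, 5, 7}
Tree: B1–B2, B1–B3

Each bag holds 5 vertices, so the decomposition has width 4, which upper-bounds the treewidth. For the lower bound, the 5 vertices {1, 2, 3, 4, 7} are pairwise adjacent, and any tree decomposition puts a clique entirely inside one bag — forcing width ≥ 4. Combining the bounds, tw(G) = 4.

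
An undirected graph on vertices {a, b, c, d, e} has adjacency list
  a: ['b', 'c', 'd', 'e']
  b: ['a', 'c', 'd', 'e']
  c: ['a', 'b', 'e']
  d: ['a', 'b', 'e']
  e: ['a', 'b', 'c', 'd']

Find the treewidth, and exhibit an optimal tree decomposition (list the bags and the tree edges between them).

Each bag holds 4 vertices, so the decomposition has width 3, which upper-bounds the treewidth. For the lower bound, the 4 vertices {a, b, d, e} are pairwise adjacent, and any tree decomposition puts a clique entirely inside one bag — forcing width ≥ 3. Combining the bounds, tw(G) = 3.

Treewidth 3.
Bags: B1 = {a, b, c, e}  B2 = {a, b, d, e}
Tree: B1–B2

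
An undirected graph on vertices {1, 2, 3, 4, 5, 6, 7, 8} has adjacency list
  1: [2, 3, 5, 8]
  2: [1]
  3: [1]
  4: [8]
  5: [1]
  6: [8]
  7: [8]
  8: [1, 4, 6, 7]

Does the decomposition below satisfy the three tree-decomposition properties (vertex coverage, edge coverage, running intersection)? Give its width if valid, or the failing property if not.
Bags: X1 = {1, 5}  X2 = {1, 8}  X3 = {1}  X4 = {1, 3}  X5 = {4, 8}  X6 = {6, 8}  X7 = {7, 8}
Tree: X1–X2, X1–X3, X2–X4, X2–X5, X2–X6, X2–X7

No — vertex 2 appears in no bag.

A tree decomposition must satisfy three properties: every vertex lies in some bag; for every edge, both endpoints lie together in some bag; and for every vertex, the bags containing it form a connected subtree. Here vertex 2 appears in no bag, so the decomposition is invalid.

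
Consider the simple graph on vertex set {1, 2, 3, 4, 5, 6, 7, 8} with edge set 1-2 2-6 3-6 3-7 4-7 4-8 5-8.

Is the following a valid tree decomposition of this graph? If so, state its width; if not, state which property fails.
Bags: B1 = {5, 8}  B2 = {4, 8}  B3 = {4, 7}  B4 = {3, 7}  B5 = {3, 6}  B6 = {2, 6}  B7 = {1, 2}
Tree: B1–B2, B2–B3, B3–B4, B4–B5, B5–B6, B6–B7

Checking the three conditions: (i) the bags cover all of {1, 2, 3, 4, 5, 6, 7, 8}; (ii) for each edge, some bag contains both endpoints; (iii) the bags containing any fixed vertex form a subtree. All hold, so the decomposition is valid with width 2 − 1 = 1.

Yes; width 1.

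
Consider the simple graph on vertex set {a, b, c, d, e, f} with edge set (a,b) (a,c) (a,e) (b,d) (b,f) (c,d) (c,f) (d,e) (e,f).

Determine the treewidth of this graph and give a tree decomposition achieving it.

Treewidth 3.
One such decomposition:
Bags: B1 = {a, b, c, e}  B2 = {b, c, d, e}  B3 = {b, c, e, f}
Tree: B1–B2, B2–B3

Every bag has size at most 4, so the width is 4 − 1 = 3 and tw(G) ≤ 3. For the lower bound: the 4 vertex sets {a,b}, {d,e}, {c}, {f} are disjoint, each induces a connected subgraph, and every pair is joined by at least one edge of G. Contracting each set to a single vertex therefore yields K_{4} as a minor, and since treewidth is minor-monotone, tw(G) ≥ tw(K_{4}) = 3. Therefore the treewidth is 3.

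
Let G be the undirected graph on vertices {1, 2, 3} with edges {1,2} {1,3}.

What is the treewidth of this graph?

A width-1 tree decomposition is:
Bags: B1 = {1, 3}  B2 = {1, 2}
Tree: B1–B2
Each bag holds 2 vertices, so the decomposition has width 1, which upper-bounds the treewidth. G has an edge, so its treewidth is at least 1. Hence tw(G) = 1 exactly.

1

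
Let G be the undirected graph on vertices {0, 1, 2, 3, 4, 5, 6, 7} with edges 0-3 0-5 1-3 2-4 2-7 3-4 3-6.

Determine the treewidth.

1

A width-1 tree decomposition is:
Bags: B1 = {1, 3}  B2 = {0, 3}  B3 = {3, 6}  B4 = {3, 4}  B5 = {2, 4}  B6 = {2, 7}  B7 = {0, 5}
Tree: B1–B2, B1–B3, B3–B4, B4–B5, B5–B6, B2–B7
Each bag holds 2 vertices, so the decomposition has width 1, which upper-bounds the treewidth. Any graph with an edge has treewidth ≥ 1, and G has the edge 3–1. Therefore the treewidth is 1.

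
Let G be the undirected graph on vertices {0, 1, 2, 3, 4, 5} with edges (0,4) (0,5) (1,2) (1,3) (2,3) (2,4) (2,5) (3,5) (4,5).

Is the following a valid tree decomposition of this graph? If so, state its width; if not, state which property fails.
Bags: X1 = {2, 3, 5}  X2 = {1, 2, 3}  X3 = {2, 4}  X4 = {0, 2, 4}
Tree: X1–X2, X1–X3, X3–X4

A tree decomposition must satisfy three properties: every vertex lies in some bag; for every edge, both endpoints lie together in some bag; and for every vertex, the bags containing it form a connected subtree. Here edge (5,4) lies in no bag, so the decomposition is invalid.

No — edge (5,4) lies in no bag.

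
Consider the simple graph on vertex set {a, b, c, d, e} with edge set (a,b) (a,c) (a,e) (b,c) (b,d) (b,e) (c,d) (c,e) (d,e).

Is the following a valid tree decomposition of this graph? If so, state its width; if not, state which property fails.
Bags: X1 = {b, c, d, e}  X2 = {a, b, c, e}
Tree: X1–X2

Yes; width 3.

Vertex coverage: the bags together contain {a, b, c, d, e}, the full vertex set. Edge coverage: each edge of G has both endpoints in at least one bag. Running intersection: for every vertex, the bags containing it form a connected subtree. All three properties hold, so this is a valid tree decomposition of width max|bag| − 1 = 3, and hence tw(G) ≤ 3.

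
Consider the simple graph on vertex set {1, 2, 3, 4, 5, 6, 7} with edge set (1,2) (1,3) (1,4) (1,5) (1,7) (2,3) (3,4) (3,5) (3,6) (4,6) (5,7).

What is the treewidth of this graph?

2

A width-2 tree decomposition is:
Bags: B1 = {3, 4, 6}  B2 = {1, 3, 4}  B3 = {1, 2, 3}  B4 = {1, 3, 5}  B5 = {1, 5, 7}
Tree: B1–B2, B2–B3, B2–B4, B4–B5
Every bag has size at most 3, so the width is 3 − 1 = 2 and tw(G) ≤ 2. For the lower bound, the 3 vertices {1, 2, 3} are pairwise adjacent, and any tree decomposition puts a clique entirely inside one bag — forcing width ≥ 2. Hence tw(G) = 2 exactly.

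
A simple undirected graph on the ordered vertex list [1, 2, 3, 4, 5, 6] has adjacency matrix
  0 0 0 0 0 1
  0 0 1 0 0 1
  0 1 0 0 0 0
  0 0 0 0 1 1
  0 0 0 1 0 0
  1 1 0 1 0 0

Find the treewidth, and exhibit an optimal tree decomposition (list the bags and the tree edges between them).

Treewidth 1.
One optimal decomposition is:
Bags: B1 = {4, 6}  B2 = {1, 6}  B3 = {2, 6}  B4 = {2, 3}  B5 = {4, 5}
Tree: B1–B2, B1–B3, B3–B4, B1–B5

Each bag holds 2 vertices, so the decomposition has width 1, which upper-bounds the treewidth. G has an edge, so its treewidth is at least 1. Combining the bounds, tw(G) = 1.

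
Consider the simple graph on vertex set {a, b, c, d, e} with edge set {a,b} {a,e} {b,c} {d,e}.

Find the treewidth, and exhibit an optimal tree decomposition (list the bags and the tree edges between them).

Every bag has size at most 2, so the width is 2 − 1 = 1 and tw(G) ≤ 1. Any graph with an edge has treewidth ≥ 1, and G has the edge c–b. Combining the bounds, tw(G) = 1.

Treewidth 1.
Bags: B1 = {b, c}  B2 = {a, b}  B3 = {a, e}  B4 = {d, e}
Tree: B1–B2, B2–B3, B3–B4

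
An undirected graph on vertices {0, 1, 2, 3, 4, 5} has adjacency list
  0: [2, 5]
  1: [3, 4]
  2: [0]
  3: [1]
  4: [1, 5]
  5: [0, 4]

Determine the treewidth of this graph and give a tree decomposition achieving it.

Each bag holds 2 vertices, so the decomposition has width 1, which upper-bounds the treewidth. G has an edge, so its treewidth is at least 1. Therefore the treewidth is 1.

Treewidth 1.
One such decomposition:
Bags: B1 = {1, 3}  B2 = {1, 4}  B3 = {4, 5}  B4 = {0, 5}  B5 = {0, 2}
Tree: B1–B2, B2–B3, B3–B4, B4–B5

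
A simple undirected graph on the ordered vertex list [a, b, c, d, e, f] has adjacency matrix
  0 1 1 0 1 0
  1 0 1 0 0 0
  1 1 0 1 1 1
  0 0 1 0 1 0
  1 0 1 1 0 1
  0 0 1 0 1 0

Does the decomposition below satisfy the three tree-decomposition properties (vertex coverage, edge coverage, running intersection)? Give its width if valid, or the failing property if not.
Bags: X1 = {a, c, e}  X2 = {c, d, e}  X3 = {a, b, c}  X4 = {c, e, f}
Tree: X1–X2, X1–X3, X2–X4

Checking the three conditions: (i) the bags cover all of {a, b, c, d, e, f}; (ii) for each edge, some bag contains both endpoints; (iii) the bags containing any fixed vertex form a subtree. All hold, so the decomposition is valid with width 3 − 1 = 2.

Yes; width 2.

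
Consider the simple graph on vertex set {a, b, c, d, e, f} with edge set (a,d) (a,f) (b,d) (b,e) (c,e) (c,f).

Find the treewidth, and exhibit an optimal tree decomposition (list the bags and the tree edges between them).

Treewidth 2.
Bags: B1 = {a, b, d}  B2 = {a, b, f}  B3 = {b, c, f}  B4 = {b, c, e}
Tree: B1–B2, B2–B3, B3–B4

Each bag holds 3 vertices, so the decomposition has width 2, which upper-bounds the treewidth. For the lower bound, G contains the cycle b–d–a–f–c–e–b, so G is not a forest; only forests have treewidth ≤ 1, hence tw(G) ≥ 2. Therefore the treewidth is 2.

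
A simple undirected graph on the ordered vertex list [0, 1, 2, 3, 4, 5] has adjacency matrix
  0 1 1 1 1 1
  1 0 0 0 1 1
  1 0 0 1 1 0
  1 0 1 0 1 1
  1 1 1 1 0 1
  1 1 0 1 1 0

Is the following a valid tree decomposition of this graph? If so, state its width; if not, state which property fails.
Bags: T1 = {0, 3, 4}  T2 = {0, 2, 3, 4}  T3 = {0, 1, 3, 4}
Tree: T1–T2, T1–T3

No — vertex 5 appears in no bag.

A tree decomposition must satisfy three properties: every vertex lies in some bag; for every edge, both endpoints lie together in some bag; and for every vertex, the bags containing it form a connected subtree. Here vertex 5 appears in no bag, so the decomposition is invalid.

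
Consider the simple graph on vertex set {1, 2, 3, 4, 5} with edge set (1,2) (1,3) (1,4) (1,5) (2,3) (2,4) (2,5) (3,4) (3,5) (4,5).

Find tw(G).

A width-4 tree decomposition is:
Bags: B1 = {1, 2, 3, 4, 5}
Tree: (single bag)
A single bag containing all 5 vertices is trivially a valid decomposition of width 4. On the other hand G contains the 5-clique {1, 2, 3, 4, 5}. A clique must lie in a single bag of any decomposition, so no decomposition can have width below 4. Hence tw(G) = 4 exactly.

4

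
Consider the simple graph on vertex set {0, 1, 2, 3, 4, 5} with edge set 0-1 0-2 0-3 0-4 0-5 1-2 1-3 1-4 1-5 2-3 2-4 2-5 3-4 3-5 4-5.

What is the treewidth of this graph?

A width-5 tree decomposition is:
Bags: B1 = {0, 1, 2, 3, 4, 5}
Tree: (single bag)
A single bag containing all 6 vertices is trivially a valid decomposition of width 5. For the lower bound, the 6 vertices {0, 1, 2, 3, 4, 5} are pairwise adjacent, and any tree decomposition puts a clique entirely inside one bag — forcing width ≥ 5. The upper and lower bounds meet at 5, so that is the treewidth.

5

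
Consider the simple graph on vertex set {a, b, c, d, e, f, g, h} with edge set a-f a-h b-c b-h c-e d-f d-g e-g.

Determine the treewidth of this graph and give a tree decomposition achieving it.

Each bag holds 3 vertices, so the decomposition has width 2, which upper-bounds the treewidth. The edges g–d–f–a–h–b–c–e–g form a cycle, so G is not a tree and its treewidth is at least 2. The upper and lower bounds meet at 2, so that is the treewidth.

Treewidth 2.
One such decomposition:
Bags: B1 = {d, f, g}  B2 = {a, f, g}  B3 = {a, g, h}  B4 = {b, g, h}  B5 = {b, c, g}  B6 = {c, e, g}
Tree: B1–B2, B2–B3, B3–B4, B4–B5, B5–B6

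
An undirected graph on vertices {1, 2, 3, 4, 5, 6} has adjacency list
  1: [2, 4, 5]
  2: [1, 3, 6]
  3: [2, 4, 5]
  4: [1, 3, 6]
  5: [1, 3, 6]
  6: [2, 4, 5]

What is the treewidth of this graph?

A width-3 tree decomposition is:
Bags: B1 = {1, 2, 4, 5}  B2 = {2, 4, 5, 6}  B3 = {2, 3, 4, 5}
Tree: B1–B2, B2–B3
Every bag has size at most 4, so the width is 4 − 1 = 3 and tw(G) ≤ 3. For the lower bound: the 4 vertex sets {1,2}, {4,6}, {5}, {3} are disjoint, each induces a connected subgraph, and every pair is joined by at least one edge of G. Contracting each set to a single vertex therefore yields K_{4} as a minor, and since treewidth is minor-monotone, tw(G) ≥ tw(K_{4}) = 3. The upper and lower bounds meet at 3, so that is the treewidth.

3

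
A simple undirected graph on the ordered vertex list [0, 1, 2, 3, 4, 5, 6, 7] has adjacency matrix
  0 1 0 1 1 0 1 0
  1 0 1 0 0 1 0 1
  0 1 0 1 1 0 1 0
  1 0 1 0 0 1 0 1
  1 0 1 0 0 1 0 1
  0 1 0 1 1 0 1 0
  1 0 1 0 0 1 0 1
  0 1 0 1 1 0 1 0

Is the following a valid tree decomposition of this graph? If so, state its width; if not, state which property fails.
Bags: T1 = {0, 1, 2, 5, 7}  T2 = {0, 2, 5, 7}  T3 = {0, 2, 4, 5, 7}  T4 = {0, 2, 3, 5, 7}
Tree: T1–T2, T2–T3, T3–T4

No — vertex 6 appears in no bag.

A tree decomposition must satisfy three properties: every vertex lies in some bag; for every edge, both endpoints lie together in some bag; and for every vertex, the bags containing it form a connected subtree. Here vertex 6 appears in no bag, so the decomposition is invalid.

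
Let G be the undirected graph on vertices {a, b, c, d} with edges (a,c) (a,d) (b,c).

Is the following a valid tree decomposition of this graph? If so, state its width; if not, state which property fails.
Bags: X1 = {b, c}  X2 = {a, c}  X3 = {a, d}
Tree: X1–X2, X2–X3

Yes; width 1.

Vertex coverage: the bags together contain {a, b, c, d}, the full vertex set. Edge coverage: each edge of G has both endpoints in at least one bag. Running intersection: for every vertex, the bags containing it form a connected subtree. All three properties hold, so this is a valid tree decomposition of width max|bag| − 1 = 1, and hence tw(G) ≤ 1.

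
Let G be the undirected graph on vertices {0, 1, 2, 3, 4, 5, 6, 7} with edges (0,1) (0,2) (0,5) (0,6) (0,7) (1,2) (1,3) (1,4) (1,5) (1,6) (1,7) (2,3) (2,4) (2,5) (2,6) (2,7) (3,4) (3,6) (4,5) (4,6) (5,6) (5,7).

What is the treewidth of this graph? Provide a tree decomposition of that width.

Treewidth 4.
Bags: B1 = {1, 2, 4, 5, 6}  B2 = {0, 1, 2, 5, 6}  B3 = {0, 1, 2, 5, 7}  B4 = {1, 2, 3, 4, 6}
Tree: B1–B2, B2–B3, B1–B4

The largest bag has 5 vertices, giving width 4; this decomposition certifies tw(G) ≤ 4. For the lower bound, the 5 vertices {1, 2, 3, 4, 6} are pairwise adjacent, and any tree decomposition puts a clique entirely inside one bag — forcing width ≥ 4. Combining the bounds, tw(G) = 4.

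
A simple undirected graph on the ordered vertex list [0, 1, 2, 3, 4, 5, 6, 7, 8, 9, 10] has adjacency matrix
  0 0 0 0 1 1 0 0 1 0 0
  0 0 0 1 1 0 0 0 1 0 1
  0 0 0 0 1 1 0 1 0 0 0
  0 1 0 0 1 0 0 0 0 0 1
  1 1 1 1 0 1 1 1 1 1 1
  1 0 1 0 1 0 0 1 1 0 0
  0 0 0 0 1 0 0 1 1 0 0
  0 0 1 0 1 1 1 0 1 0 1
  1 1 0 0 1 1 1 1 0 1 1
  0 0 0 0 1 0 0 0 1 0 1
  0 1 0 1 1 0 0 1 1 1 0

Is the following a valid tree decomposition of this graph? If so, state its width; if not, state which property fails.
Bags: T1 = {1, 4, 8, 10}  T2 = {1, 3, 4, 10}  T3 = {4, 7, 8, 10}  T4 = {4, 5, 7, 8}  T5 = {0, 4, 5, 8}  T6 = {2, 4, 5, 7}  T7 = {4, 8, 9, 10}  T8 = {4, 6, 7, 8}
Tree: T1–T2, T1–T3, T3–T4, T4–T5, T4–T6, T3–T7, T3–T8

Checking the three conditions: (i) the bags cover all of {0, 1, 2, 3, 4, 5, 6, 7, 8, 9, 10}; (ii) for each edge, some bag contains both endpoints; (iii) the bags containing any fixed vertex form a subtree. All hold, so the decomposition is valid with width 4 − 1 = 3.

Yes; width 3.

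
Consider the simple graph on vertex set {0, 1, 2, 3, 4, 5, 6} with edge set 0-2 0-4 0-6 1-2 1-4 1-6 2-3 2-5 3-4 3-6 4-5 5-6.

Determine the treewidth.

3

A width-3 tree decomposition is:
Bags: B1 = {0, 2, 4, 6}  B2 = {2, 3, 4, 6}  B3 = {1, 2, 4, 6}  B4 = {2, 4, 5, 6}
Tree: B1–B2, B2–B3, B3–B4
Each bag holds 4 vertices, so the decomposition has width 3, which upper-bounds the treewidth. For the lower bound: the 4 vertex sets {0,6}, {3,4}, {2}, {1} are disjoint, each induces a connected subgraph, and every pair is joined by at least one edge of G. Contracting each set to a single vertex therefore yields K_{4} as a minor, and since treewidth is minor-monotone, tw(G) ≥ tw(K_{4}) = 3. Hence tw(G) = 3 exactly.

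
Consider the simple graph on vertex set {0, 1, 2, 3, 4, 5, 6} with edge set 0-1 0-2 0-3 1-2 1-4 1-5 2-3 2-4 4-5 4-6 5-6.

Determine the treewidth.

2

A width-2 tree decomposition is:
Bags: B1 = {1, 2, 4}  B2 = {1, 4, 5}  B3 = {0, 1, 2}  B4 = {4, 5, 6}  B5 = {0, 2, 3}
Tree: B1–B2, B1–B3, B2–B4, B3–B5
Every bag has size at most 3, so the width is 3 − 1 = 2 and tw(G) ≤ 2. On the other hand G contains the 3-clique {0, 1, 2}. A clique must lie in a single bag of any decomposition, so no decomposition can have width below 2. The upper and lower bounds meet at 2, so that is the treewidth.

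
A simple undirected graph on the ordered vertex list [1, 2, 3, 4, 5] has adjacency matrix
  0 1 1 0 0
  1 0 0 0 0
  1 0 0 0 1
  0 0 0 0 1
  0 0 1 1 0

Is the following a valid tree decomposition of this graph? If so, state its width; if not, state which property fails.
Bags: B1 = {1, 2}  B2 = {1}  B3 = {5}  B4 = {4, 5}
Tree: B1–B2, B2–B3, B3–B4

No — vertex 3 appears in no bag.

A tree decomposition must satisfy three properties: every vertex lies in some bag; for every edge, both endpoints lie together in some bag; and for every vertex, the bags containing it form a connected subtree. Here vertex 3 appears in no bag, so the decomposition is invalid.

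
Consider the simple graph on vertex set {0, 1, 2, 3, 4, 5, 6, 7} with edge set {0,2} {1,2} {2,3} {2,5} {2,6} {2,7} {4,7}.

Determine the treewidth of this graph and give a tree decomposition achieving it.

The largest bag has 2 vertices, giving width 1; this decomposition certifies tw(G) ≤ 1. G has an edge, so its treewidth is at least 1. Combining the bounds, tw(G) = 1.

Treewidth 1.
One optimal decomposition is:
Bags: B1 = {0, 2}  B2 = {2, 7}  B3 = {2, 3}  B4 = {4, 7}  B5 = {2, 6}  B6 = {2, 5}  B7 = {1, 2}
Tree: B1–B2, B2–B3, B2–B4, B2–B5, B3–B6, B5–B7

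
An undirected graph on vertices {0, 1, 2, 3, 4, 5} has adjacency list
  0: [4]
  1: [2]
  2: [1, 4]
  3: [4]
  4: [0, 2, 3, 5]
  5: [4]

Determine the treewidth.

A width-1 tree decomposition is:
Bags: B1 = {2, 4}  B2 = {1, 2}  B3 = {3, 4}  B4 = {0, 4}  B5 = {4, 5}
Tree: B1–B2, B1–B3, B1–B4, B3–B5
Each bag holds 2 vertices, so the decomposition has width 1, which upper-bounds the treewidth. G has an edge, so its treewidth is at least 1. The upper and lower bounds meet at 1, so that is the treewidth.

1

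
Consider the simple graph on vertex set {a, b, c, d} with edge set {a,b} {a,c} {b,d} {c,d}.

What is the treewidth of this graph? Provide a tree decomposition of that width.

Treewidth 2.
One optimal decomposition is:
Bags: B1 = {a, b, d}  B2 = {a, c, d}
Tree: B1–B2

The largest bag has 3 vertices, giving width 2; this decomposition certifies tw(G) ≤ 2. For the lower bound, G contains the cycle a–b–d–c–a, so G is not a forest; only forests have treewidth ≤ 1, hence tw(G) ≥ 2. The upper and lower bounds meet at 2, so that is the treewidth.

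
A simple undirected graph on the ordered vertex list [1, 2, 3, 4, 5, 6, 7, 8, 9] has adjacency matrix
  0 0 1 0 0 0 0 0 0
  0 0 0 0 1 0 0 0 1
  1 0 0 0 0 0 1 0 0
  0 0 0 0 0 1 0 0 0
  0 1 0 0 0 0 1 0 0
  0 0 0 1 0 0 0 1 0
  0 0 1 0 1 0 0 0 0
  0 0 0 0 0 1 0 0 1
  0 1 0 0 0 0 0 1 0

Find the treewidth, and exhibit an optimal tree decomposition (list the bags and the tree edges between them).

Treewidth 1.
One optimal decomposition is:
Bags: B1 = {4, 6}  B2 = {6, 8}  B3 = {8, 9}  B4 = {2, 9}  B5 = {2, 5}  B6 = {5, 7}  B7 = {3, 7}  B8 = {1, 3}
Tree: B1–B2, B2–B3, B3–B4, B4–B5, B5–B6, B6–B7, B7–B8

The largest bag has 2 vertices, giving width 1; this decomposition certifies tw(G) ≤ 1. Any graph with an edge has treewidth ≥ 1, and G has the edge 4–6. Combining the bounds, tw(G) = 1.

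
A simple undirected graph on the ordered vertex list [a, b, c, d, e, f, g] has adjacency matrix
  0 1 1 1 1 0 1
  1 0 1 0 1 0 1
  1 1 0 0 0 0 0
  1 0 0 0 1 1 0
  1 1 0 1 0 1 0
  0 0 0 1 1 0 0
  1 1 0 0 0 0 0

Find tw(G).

A width-2 tree decomposition is:
Bags: B1 = {a, b, e}  B2 = {a, d, e}  B3 = {d, e, f}  B4 = {a, b, g}  B5 = {a, b, c}
Tree: B1–B2, B2–B3, B1–B4, B1–B5
The largest bag has 3 vertices, giving width 2; this decomposition certifies tw(G) ≤ 2. Conversely, {a, d, e} is a clique of size 3, and the vertices of any clique must share a bag in every tree decomposition; so some bag has ≥ 3 vertices and tw(G) ≥ 2. Therefore the treewidth is 2.

2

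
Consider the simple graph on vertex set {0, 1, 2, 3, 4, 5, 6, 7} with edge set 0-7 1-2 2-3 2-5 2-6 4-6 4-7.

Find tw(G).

A width-1 tree decomposition is:
Bags: B1 = {2, 5}  B2 = {2, 6}  B3 = {4, 6}  B4 = {1, 2}  B5 = {2, 3}  B6 = {4, 7}  B7 = {0, 7}
Tree: B1–B2, B2–B3, B1–B4, B4–B5, B3–B6, B6–B7
Every bag has size at most 2, so the width is 2 − 1 = 1 and tw(G) ≤ 1. Any graph with an edge has treewidth ≥ 1, and G has the edge 5–2. Hence tw(G) = 1 exactly.

1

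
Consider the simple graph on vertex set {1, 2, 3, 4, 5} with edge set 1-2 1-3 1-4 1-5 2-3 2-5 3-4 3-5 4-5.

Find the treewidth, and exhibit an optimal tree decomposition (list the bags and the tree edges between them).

Treewidth 3.
One optimal decomposition is:
Bags: B1 = {1, 3, 4, 5}  B2 = {1, 2, 3, 5}
Tree: B1–B2

The largest bag has 4 vertices, giving width 3; this decomposition certifies tw(G) ≤ 3. Conversely, {1, 2, 3, 5} is a clique of size 4, and the vertices of any clique must share a bag in every tree decomposition; so some bag has ≥ 4 vertices and tw(G) ≥ 3. Therefore the treewidth is 3.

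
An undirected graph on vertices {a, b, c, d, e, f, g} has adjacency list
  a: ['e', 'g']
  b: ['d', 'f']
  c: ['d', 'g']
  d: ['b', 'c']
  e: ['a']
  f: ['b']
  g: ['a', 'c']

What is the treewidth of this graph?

A width-1 tree decomposition is:
Bags: B1 = {a, e}  B2 = {a, g}  B3 = {c, g}  B4 = {c, d}  B5 = {b, d}  B6 = {b, f}
Tree: B1–B2, B2–B3, B3–B4, B4–B5, B5–B6
Each bag holds 2 vertices, so the decomposition has width 1, which upper-bounds the treewidth. G has an edge, so its treewidth is at least 1. Hence tw(G) = 1 exactly.

1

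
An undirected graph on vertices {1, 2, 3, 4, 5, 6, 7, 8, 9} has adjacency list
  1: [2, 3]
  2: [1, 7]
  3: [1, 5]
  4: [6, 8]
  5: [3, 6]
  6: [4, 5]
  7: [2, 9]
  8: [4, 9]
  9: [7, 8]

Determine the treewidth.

A width-2 tree decomposition is:
Bags: B1 = {4, 6, 8}  B2 = {5, 6, 8}  B3 = {3, 5, 8}  B4 = {1, 3, 8}  B5 = {1, 2, 8}  B6 = {2, 7, 8}  B7 = {7, 8, 9}
Tree: B1–B2, B2–B3, B3–B4, B4–B5, B5–B6, B6–B7
The largest bag has 3 vertices, giving width 2; this decomposition certifies tw(G) ≤ 2. The edges 8–4–6–5–3–1–2–7–9–8 form a cycle, so G is not a tree and its treewidth is at least 2. The upper and lower bounds meet at 2, so that is the treewidth.

2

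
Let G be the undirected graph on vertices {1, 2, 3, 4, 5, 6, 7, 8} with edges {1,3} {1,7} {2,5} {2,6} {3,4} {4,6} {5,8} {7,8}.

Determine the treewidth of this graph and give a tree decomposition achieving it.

Treewidth 2.
Bags: B1 = {1, 3, 4}  B2 = {1, 4, 7}  B3 = {4, 7, 8}  B4 = {4, 5, 8}  B5 = {2, 4, 5}  B6 = {2, 4, 6}
Tree: B1–B2, B2–B3, B3–B4, B4–B5, B5–B6

Every bag has size at most 3, so the width is 3 − 1 = 2 and tw(G) ≤ 2. The edges 4–3–1–7–8–5–2–6–4 form a cycle, so G is not a tree and its treewidth is at least 2. Combining the bounds, tw(G) = 2.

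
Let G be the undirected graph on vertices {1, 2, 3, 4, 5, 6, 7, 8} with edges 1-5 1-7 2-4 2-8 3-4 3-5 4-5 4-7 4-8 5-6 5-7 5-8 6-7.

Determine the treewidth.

2

A width-2 tree decomposition is:
Bags: B1 = {4, 5, 8}  B2 = {4, 5, 7}  B3 = {5, 6, 7}  B4 = {3, 4, 5}  B5 = {2, 4, 8}  B6 = {1, 5, 7}
Tree: B1–B2, B2–B3, B1–B4, B1–B5, B2–B6
Every bag has size at most 3, so the width is 3 − 1 = 2 and tw(G) ≤ 2. Conversely, {2, 4, 8} is a clique of size 3, and the vertices of any clique must share a bag in every tree decomposition; so some bag has ≥ 3 vertices and tw(G) ≥ 2. Therefore the treewidth is 2.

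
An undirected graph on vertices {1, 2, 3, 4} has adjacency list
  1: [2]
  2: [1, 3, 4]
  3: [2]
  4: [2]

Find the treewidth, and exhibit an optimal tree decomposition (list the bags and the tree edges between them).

Every bag has size at most 2, so the width is 2 − 1 = 1 and tw(G) ≤ 1. Any graph with an edge has treewidth ≥ 1, and G has the edge 3–2. Therefore the treewidth is 1.

Treewidth 1.
Bags: B1 = {2, 3}  B2 = {2, 4}  B3 = {1, 2}
Tree: B1–B2, B1–B3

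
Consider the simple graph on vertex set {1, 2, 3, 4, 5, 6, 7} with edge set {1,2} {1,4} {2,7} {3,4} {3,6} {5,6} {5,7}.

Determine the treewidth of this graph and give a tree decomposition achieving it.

The largest bag has 3 vertices, giving width 2; this decomposition certifies tw(G) ≤ 2. Since 1–4–3–6–5–7–2–1 is a cycle in G, G is not acyclic. Forests are exactly the graphs of treewidth ≤ 1, so tw(G) ≥ 2. The upper and lower bounds meet at 2, so that is the treewidth.

Treewidth 2.
Bags: B1 = {1, 3, 4}  B2 = {1, 3, 6}  B3 = {1, 5, 6}  B4 = {1, 5, 7}  B5 = {1, 2, 7}
Tree: B1–B2, B2–B3, B3–B4, B4–B5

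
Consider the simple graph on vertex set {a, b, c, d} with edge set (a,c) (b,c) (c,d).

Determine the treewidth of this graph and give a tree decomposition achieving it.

Treewidth 1.
One optimal decomposition is:
Bags: B1 = {c, d}  B2 = {a, c}  B3 = {b, c}
Tree: B1–B2, B1–B3

Each bag holds 2 vertices, so the decomposition has width 1, which upper-bounds the treewidth. G has an edge, so its treewidth is at least 1. The upper and lower bounds meet at 1, so that is the treewidth.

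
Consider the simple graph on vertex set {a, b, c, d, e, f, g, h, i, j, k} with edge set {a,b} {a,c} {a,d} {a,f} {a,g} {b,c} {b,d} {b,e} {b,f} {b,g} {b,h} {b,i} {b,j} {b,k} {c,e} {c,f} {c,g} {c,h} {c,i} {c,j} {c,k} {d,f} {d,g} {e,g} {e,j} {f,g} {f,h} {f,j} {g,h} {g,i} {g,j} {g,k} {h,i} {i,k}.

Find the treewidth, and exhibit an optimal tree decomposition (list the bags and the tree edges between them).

Treewidth 4.
One optimal decomposition is:
Bags: B1 = {a, b, c, f, g}  B2 = {b, c, f, g, h}  B3 = {a, b, d, f, g}  B4 = {b, c, g, h, i}  B5 = {b, c, f, g, j}  B6 = {b, c, e, g, j}  B7 = {b, c, g, i, k}
Tree: B1–B2, B1–B3, B2–B4, B2–B5, B5–B6, B4–B7

The largest bag has 5 vertices, giving width 4; this decomposition certifies tw(G) ≤ 4. For the lower bound, the 5 vertices {a, b, d, f, g} are pairwise adjacent, and any tree decomposition puts a clique entirely inside one bag — forcing width ≥ 4. Hence tw(G) = 4 exactly.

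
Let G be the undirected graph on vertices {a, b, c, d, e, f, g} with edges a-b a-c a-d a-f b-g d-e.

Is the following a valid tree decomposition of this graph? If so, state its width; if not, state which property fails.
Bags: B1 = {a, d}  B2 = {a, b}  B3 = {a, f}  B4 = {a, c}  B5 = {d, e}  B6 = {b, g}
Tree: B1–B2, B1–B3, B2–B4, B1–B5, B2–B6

Checking the three conditions: (i) the bags cover all of {a, b, c, d, e, f, g}; (ii) for each edge, some bag contains both endpoints; (iii) the bags containing any fixed vertex form a subtree. All hold, so the decomposition is valid with width 2 − 1 = 1.

Yes; width 1.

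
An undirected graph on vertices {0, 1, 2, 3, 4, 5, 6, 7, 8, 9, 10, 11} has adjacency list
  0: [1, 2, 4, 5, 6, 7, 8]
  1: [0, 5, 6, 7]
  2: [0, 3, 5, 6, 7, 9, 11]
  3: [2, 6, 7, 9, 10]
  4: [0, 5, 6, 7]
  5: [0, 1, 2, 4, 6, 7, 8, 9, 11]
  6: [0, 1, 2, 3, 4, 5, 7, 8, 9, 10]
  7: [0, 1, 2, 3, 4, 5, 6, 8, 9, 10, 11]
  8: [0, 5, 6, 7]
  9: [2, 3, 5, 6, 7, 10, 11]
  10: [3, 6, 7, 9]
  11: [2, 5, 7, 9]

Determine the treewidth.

A width-4 tree decomposition is:
Bags: B1 = {2, 3, 6, 7, 9}  B2 = {2, 5, 6, 7, 9}  B3 = {2, 5, 7, 9, 11}  B4 = {0, 2, 5, 6, 7}  B5 = {0, 5, 6, 7, 8}  B6 = {0, 4, 5, 6, 7}  B7 = {0, 1, 5, 6, 7}  B8 = {3, 6, 7, 9, 10}
Tree: B1–B2, B2–B3, B2–B4, B4–B5, B5–B6, B6–B7, B1–B8
Each bag holds 5 vertices, so the decomposition has width 4, which upper-bounds the treewidth. For the lower bound, the 5 vertices {2, 5, 7, 9, 11} are pairwise adjacent, and any tree decomposition puts a clique entirely inside one bag — forcing width ≥ 4. Combining the bounds, tw(G) = 4.

4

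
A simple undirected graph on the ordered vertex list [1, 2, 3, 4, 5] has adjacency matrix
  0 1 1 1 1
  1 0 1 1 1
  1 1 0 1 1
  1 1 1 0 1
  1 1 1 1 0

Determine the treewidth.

A width-4 tree decomposition is:
Bags: B1 = {1, 2, 3, 4, 5}
Tree: (single bag)
With just one bag of size 5, the width is 5 − 1 = 4, so tw(G) ≤ 4. For the lower bound, the 5 vertices {1, 2, 3, 4, 5} are pairwise adjacent, and any tree decomposition puts a clique entirely inside one bag — forcing width ≥ 4. Therefore the treewidth is 4.

4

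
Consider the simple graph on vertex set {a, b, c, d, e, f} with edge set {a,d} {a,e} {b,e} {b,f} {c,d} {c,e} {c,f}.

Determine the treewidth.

A width-2 tree decomposition is:
Bags: B1 = {a, d, e}  B2 = {c, d, e}  B3 = {b, c, e}  B4 = {b, c, f}
Tree: B1–B2, B2–B3, B3–B4
The largest bag has 3 vertices, giving width 2; this decomposition certifies tw(G) ≤ 2. The edges a–d–c–e–a form a cycle, so G is not a tree and its treewidth is at least 2. Hence tw(G) = 2 exactly.

2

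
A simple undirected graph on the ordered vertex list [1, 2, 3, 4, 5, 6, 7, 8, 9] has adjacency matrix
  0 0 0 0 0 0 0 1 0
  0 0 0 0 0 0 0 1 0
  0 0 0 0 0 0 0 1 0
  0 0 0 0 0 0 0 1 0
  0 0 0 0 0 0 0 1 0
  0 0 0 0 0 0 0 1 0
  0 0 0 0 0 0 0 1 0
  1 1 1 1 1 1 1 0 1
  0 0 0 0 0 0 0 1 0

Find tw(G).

A width-1 tree decomposition is:
Bags: B1 = {2, 8}  B2 = {4, 8}  B3 = {7, 8}  B4 = {6, 8}  B5 = {1, 8}  B6 = {8, 9}  B7 = {5, 8}  B8 = {3, 8}
Tree: B1–B2, B2–B3, B2–B4, B4–B5, B4–B6, B1–B7, B3–B8
Each bag holds 2 vertices, so the decomposition has width 1, which upper-bounds the treewidth. Since G has at least one edge (e.g. 8–2), it is not an edgeless graph, so tw(G) ≥ 1. The upper and lower bounds meet at 1, so that is the treewidth.

1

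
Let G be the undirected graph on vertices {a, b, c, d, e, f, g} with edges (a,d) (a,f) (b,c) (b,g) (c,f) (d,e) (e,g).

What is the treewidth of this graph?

2

A width-2 tree decomposition is:
Bags: B1 = {a, d, f}  B2 = {d, e, f}  B3 = {e, f, g}  B4 = {b, f, g}  B5 = {b, c, f}
Tree: B1–B2, B2–B3, B3–B4, B4–B5
Each bag holds 3 vertices, so the decomposition has width 2, which upper-bounds the treewidth. The edges f–a–d–e–g–b–c–f form a cycle, so G is not a tree and its treewidth is at least 2. The upper and lower bounds meet at 2, so that is the treewidth.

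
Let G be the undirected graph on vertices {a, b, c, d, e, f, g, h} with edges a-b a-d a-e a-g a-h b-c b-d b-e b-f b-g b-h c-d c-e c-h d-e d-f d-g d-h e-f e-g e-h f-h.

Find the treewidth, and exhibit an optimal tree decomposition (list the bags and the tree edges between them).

Each bag holds 5 vertices, so the decomposition has width 4, which upper-bounds the treewidth. For the lower bound, the 5 vertices {a, b, d, e, g} are pairwise adjacent, and any tree decomposition puts a clique entirely inside one bag — forcing width ≥ 4. The upper and lower bounds meet at 4, so that is the treewidth.

Treewidth 4.
One such decomposition:
Bags: B1 = {a, b, d, e, h}  B2 = {a, b, d, e, g}  B3 = {b, c, d, e, h}  B4 = {b, d, e, f, h}
Tree: B1–B2, B1–B3, B1–B4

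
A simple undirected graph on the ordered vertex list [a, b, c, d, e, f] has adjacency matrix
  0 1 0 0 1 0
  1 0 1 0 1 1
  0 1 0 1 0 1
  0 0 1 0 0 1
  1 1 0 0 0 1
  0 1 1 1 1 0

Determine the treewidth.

2

A width-2 tree decomposition is:
Bags: B1 = {b, c, f}  B2 = {c, d, f}  B3 = {b, e, f}  B4 = {a, b, e}
Tree: B1–B2, B1–B3, B3–B4
The largest bag has 3 vertices, giving width 2; this decomposition certifies tw(G) ≤ 2. On the other hand G contains the 3-clique {a, b, e}. A clique must lie in a single bag of any decomposition, so no decomposition can have width below 2. The upper and lower bounds meet at 2, so that is the treewidth.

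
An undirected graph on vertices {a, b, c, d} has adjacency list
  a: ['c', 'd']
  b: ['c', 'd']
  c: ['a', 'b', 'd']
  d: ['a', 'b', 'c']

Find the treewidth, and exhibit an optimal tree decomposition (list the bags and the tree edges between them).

The largest bag has 3 vertices, giving width 2; this decomposition certifies tw(G) ≤ 2. Conversely, {a, c, d} is a clique of size 3, and the vertices of any clique must share a bag in every tree decomposition; so some bag has ≥ 3 vertices and tw(G) ≥ 2. Combining the bounds, tw(G) = 2.

Treewidth 2.
One optimal decomposition is:
Bags: B1 = {b, c, d}  B2 = {a, c, d}
Tree: B1–B2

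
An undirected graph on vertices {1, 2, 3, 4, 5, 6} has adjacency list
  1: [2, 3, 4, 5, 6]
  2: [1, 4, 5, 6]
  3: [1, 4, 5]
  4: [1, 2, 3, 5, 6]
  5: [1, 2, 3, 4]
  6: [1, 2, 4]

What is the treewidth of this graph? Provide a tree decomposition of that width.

Treewidth 3.
Bags: B1 = {1, 2, 4, 5}  B2 = {1, 3, 4, 5}  B3 = {1, 2, 4, 6}
Tree: B1–B2, B1–B3

Each bag holds 4 vertices, so the decomposition has width 3, which upper-bounds the treewidth. For the lower bound, the 4 vertices {1, 2, 4, 5} are pairwise adjacent, and any tree decomposition puts a clique entirely inside one bag — forcing width ≥ 3. Therefore the treewidth is 3.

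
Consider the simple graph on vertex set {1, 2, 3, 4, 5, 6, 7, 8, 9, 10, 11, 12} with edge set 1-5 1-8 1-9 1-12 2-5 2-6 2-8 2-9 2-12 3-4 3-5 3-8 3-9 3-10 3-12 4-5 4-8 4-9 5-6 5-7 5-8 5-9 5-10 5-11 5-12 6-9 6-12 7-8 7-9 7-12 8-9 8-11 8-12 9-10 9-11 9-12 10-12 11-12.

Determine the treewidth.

4

A width-4 tree decomposition is:
Bags: B1 = {2, 5, 6, 9, 12}  B2 = {2, 5, 8, 9, 12}  B3 = {3, 5, 8, 9, 12}  B4 = {3, 5, 9, 10, 12}  B5 = {3, 4, 5, 8, 9}  B6 = {1, 5, 8, 9, 12}  B7 = {5, 7, 8, 9, 12}  B8 = {5, 8, 9, 11, 12}
Tree: B1–B2, B2–B3, B3–B4, B3–B5, B3–B6, B6–B7, B3–B8
The largest bag has 5 vertices, giving width 4; this decomposition certifies tw(G) ≤ 4. Conversely, {3, 4, 5, 8, 9} is a clique of size 5, and the vertices of any clique must share a bag in every tree decomposition; so some bag has ≥ 5 vertices and tw(G) ≥ 4. Combining the bounds, tw(G) = 4.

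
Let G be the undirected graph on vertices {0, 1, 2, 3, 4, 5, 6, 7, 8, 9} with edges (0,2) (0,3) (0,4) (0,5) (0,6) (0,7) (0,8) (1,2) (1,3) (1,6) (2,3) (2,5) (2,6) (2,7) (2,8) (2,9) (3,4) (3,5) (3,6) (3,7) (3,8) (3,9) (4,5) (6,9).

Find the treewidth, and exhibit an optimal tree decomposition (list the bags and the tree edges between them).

Every bag has size at most 4, so the width is 4 − 1 = 3 and tw(G) ≤ 3. On the other hand G contains the 4-clique {0, 2, 3, 8}. A clique must lie in a single bag of any decomposition, so no decomposition can have width below 3. The upper and lower bounds meet at 3, so that is the treewidth.

Treewidth 3.
One such decomposition:
Bags: B1 = {0, 2, 3, 6}  B2 = {1, 2, 3, 6}  B3 = {0, 2, 3, 8}  B4 = {0, 2, 3, 5}  B5 = {0, 2, 3, 7}  B6 = {2, 3, 6, 9}  B7 = {0, 3, 4, 5}
Tree: B1–B2, B1–B3, B1–B4, B4–B5, B1–B6, B4–B7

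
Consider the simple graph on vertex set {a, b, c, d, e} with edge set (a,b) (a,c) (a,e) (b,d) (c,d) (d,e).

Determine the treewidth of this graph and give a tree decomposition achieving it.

Treewidth 2.
One optimal decomposition is:
Bags: B1 = {a, d, e}  B2 = {a, c, d}  B3 = {a, b, d}
Tree: B1–B2, B2–B3

The largest bag has 3 vertices, giving width 2; this decomposition certifies tw(G) ≤ 2. Since d–e–a–c–d is a cycle in G, G is not acyclic. Forests are exactly the graphs of treewidth ≤ 1, so tw(G) ≥ 2. Therefore the treewidth is 2.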